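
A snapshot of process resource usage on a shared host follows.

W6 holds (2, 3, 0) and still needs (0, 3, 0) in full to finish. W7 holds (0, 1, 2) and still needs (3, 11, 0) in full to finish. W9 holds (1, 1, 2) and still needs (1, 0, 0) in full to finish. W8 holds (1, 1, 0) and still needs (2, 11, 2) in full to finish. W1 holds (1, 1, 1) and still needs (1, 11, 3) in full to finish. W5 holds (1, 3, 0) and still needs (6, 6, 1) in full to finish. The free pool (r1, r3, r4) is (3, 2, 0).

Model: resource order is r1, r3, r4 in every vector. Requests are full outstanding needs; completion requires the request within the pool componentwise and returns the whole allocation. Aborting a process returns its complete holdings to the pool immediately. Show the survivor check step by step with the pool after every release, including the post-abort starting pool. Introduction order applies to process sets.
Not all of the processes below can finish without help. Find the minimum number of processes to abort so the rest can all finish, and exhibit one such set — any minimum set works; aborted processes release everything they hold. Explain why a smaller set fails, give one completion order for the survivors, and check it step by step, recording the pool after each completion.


The answer: abort W7 and W1.
Key observation: aborting W7 and W1 returns (1, 2, 3), and W8 — hopeless before — runs at step 4 with the returned capacity in the pool.
Minimality, checking each single-abort alternative: W6 alone leaves W7 blocked (short on r3); W7 alone leaves W8 blocked (short on r3); W9 alone leaves W7 blocked (short on r3); W8 alone leaves W7 blocked (short on r3); W1 alone leaves W7 blocked (short on r3); W5 alone leaves W7 blocked (short on r3).
Survivors finish in the order: W9, W6, W5, W8. Walking it through (pool after the aborts first):
  pool = (4, 4, 3)
  W9: need (1, 0, 0) fits (4, 4, 3); releases (1, 1, 2), pool now (5, 5, 5)
  W6: need (0, 3, 0) fits (5, 5, 5); releases (2, 3, 0), pool now (7, 8, 5)
  W5: need (6, 6, 1) fits (7, 8, 5); releases (1, 3, 0), pool now (8, 11, 5)
  W8: need (2, 11, 2) fits (8, 11, 5); releases (1, 1, 0), pool now (9, 12, 5)


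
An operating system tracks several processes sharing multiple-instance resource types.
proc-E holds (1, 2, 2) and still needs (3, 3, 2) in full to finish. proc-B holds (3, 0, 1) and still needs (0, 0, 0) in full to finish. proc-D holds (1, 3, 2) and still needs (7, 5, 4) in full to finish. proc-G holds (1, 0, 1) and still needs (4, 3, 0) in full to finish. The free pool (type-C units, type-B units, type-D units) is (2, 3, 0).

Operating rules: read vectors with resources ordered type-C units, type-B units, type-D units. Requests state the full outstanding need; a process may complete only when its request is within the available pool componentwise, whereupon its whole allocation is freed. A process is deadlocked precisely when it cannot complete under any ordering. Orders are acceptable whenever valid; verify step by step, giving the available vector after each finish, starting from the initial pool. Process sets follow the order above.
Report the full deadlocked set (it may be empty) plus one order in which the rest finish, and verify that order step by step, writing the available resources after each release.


Nothing here is deadlocked.
Key observation: proc-B fits the free pool immediately, and its release cascades until everyone finishes.
One completion order for the rest: proc-B, proc-G, proc-E, proc-D. Step-by-step check:
  pool = (2, 3, 0)
  proc-B needs (0, 0, 0) <= (2, 3, 0) -> finishes; pool += (3, 0, 1) = (5, 3, 1)
  proc-G needs (4, 3, 0) <= (5, 3, 1) -> finishes; pool += (1, 0, 1) = (6, 3, 2)
  proc-E needs (3, 3, 2) <= (6, 3, 2) -> finishes; pool += (1, 2, 2) = (7, 5, 4)
  proc-D needs (7, 5, 4) <= (7, 5, 4) -> finishes; pool += (1, 3, 2) = (8, 8, 6)


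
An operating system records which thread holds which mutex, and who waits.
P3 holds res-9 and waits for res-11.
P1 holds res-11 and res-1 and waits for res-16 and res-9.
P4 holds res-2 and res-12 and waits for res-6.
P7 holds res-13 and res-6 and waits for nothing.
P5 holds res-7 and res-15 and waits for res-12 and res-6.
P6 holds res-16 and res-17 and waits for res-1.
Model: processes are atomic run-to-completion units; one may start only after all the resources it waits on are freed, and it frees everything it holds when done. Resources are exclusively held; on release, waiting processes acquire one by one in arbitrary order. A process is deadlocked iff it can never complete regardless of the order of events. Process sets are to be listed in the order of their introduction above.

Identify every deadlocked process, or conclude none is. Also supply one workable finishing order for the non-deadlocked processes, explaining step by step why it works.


Deadlocked: P3, P1 and P6.
Key observation: the cycle P3 -> P1 -> P3 can never break — each member waits on the next; P6 is caught in further circular waits.
The rest can finish in the order P7, P4, P5.
Check, step by step:
  P7 waits on nothing -> runs at once and releases res-13 and res-6
  P4: everything it awaited (res-6) is free; runs, freeing res-2 and res-12
  P5: everything it awaited (res-12 and res-6) is free; runs, freeing res-7 and res-15


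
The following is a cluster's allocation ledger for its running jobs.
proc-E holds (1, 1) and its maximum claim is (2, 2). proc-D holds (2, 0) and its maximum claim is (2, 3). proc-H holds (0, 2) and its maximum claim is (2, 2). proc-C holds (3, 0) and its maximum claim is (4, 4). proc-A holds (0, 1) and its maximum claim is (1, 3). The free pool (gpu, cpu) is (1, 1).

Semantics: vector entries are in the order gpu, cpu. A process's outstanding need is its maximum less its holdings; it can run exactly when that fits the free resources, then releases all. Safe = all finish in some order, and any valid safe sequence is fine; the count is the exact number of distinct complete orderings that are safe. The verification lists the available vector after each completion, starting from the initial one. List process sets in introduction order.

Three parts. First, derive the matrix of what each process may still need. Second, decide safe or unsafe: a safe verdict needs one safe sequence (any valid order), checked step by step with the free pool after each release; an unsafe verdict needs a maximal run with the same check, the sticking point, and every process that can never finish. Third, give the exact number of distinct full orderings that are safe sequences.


(1) Remaining need (order gpu, cpu):
  proc-E: (1, 1)
  proc-D: (0, 3)
  proc-H: (2, 0)
  proc-C: (1, 4)
  proc-A: (1, 2)
(2) SAFE — a valid safe sequence is proc-E, proc-H, proc-D, proc-A, proc-C.
Key observation: at proc-E the run first touches a limit — (1, 1) against (1, 1), exact on a resource it actually requests.
Verifying each step:
  pool = (1, 1)
  proc-E: need (1, 1) fits (1, 1); releases (1, 1), pool now (2, 2)
  proc-H: need (2, 0) fits (2, 2); releases (0, 2), pool now (2, 4)
  proc-D: need (0, 3) fits (2, 4); releases (2, 0), pool now (4, 4)
  proc-A: need (1, 2) fits (4, 4); releases (0, 1), pool now (4, 5)
  proc-C: need (1, 4) fits (4, 5); releases (3, 0), pool now (7, 5)
(3) Exactly 9 of the possible complete orderings are safe sequences.


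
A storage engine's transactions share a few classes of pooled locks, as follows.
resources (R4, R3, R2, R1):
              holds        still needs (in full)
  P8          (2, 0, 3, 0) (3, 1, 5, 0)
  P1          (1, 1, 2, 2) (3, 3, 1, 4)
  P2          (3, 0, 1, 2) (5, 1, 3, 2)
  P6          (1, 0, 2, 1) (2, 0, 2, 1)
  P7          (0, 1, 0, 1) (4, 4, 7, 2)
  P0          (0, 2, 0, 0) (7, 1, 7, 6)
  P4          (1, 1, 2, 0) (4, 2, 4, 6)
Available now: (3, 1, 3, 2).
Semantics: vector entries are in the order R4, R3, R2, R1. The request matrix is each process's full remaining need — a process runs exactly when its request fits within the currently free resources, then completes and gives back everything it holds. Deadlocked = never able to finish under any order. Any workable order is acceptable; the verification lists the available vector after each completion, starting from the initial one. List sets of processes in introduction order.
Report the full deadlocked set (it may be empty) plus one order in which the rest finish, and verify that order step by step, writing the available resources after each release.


Deadlocked: P1, P7, P0 and P4.
Key observation: after P6, P8, P2 the pool peaks at (9, 1, 9, 5), and each blocked process is short somewhere: P1 on R3; P7 on R3; P0 on R1; P4 on R3, R1.
A valid finishing order for the others: P6, P8, P2. Check, step by step:
  pool = (3, 1, 3, 2)
  P6: need (2, 0, 2, 1) fits (3, 1, 3, 2); releases (1, 0, 2, 1), pool now (4, 1, 5, 3)
  P8: need (3, 1, 5, 0) fits (4, 1, 5, 3); releases (2, 0, 3, 0), pool now (6, 1, 8, 3)
  P2: need (5, 1, 3, 2) fits (6, 1, 8, 3); releases (3, 0, 1, 2), pool now (9, 1, 9, 5)
None of the blocked processes ever fits:
  P1 still needs (3, 3, 1, 4) but only (9, 1, 9, 5) is free — short on R3
  P7 still needs (4, 4, 7, 2) but only (9, 1, 9, 5) is free — short on R3
  P0 still needs (7, 1, 7, 6) but only (9, 1, 9, 5) is free — short on R1
  P4 still needs (4, 2, 4, 6) but only (9, 1, 9, 5) is free — short on R3 and R1


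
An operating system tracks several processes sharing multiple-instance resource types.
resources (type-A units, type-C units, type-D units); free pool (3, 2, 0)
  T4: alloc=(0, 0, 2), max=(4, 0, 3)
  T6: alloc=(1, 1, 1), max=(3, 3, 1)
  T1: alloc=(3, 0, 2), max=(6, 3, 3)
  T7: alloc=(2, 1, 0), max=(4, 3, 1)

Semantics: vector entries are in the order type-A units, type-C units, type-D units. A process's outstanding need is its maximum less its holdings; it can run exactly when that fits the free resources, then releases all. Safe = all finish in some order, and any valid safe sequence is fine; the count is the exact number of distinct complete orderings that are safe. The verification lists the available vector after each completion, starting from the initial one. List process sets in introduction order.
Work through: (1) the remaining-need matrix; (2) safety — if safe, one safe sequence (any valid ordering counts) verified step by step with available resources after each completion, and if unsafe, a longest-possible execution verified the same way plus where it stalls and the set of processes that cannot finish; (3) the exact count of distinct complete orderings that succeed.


(1) Remaining need (order type-A units, type-C units, type-D units):
  T4: (4, 0, 1)
  T6: (2, 2, 0)
  T1: (3, 3, 1)
  T7: (2, 2, 1)
(2) SAFE. One safe sequence: T6, T4, T1, T7.
Key observation: the first exact fit in this order is T6 — it needs (2, 2, 0) with (3, 2, 0) free, meeting a requested resource to the last unit.
Verifying each step:
  pool = (3, 2, 0)
  T6 needs (2, 2, 0) <= (3, 2, 0) -> finishes; pool += (1, 1, 1) = (4, 3, 1)
  T4 needs (4, 0, 1) <= (4, 3, 1) -> finishes; pool += (0, 0, 2) = (4, 3, 3)
  T1 needs (3, 3, 1) <= (4, 3, 3) -> finishes; pool += (3, 0, 2) = (7, 3, 5)
  T7 needs (2, 2, 1) <= (7, 3, 5) -> finishes; pool += (2, 1, 0) = (9, 4, 5)
(3) The exact count: 6 of the possible complete orderings are safe sequences.


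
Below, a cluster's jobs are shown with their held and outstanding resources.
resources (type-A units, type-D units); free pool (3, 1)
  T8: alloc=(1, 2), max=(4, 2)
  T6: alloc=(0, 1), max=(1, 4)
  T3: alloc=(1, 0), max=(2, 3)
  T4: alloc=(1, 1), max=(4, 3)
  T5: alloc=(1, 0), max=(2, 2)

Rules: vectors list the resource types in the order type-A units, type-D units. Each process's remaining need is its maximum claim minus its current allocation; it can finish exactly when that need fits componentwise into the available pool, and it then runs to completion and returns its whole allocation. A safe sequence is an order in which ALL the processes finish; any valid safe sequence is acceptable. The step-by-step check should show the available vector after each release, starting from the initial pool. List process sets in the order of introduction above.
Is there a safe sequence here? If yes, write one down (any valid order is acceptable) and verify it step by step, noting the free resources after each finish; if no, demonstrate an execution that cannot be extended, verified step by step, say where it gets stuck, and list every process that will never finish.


SAFE — a valid safe sequence is T8, T3, T6, T5, T4.
Key observation: T8 is the earliest step where a requested resource binds exactly: need (3, 0), pool (3, 1) at its turn.
Verifying each step:
  pool = (3, 1)
  run T8 (needs (3, 0), free (3, 1)); after release of (1, 2) the pool is (4, 3)
  run T3 (needs (1, 3), free (4, 3)); after release of (1, 0) the pool is (5, 3)
  run T6 (needs (1, 3), free (5, 3)); after release of (0, 1) the pool is (5, 4)
  run T5 (needs (1, 2), free (5, 4)); after release of (1, 0) the pool is (6, 4)
  run T4 (needs (3, 2), free (6, 4)); after release of (1, 1) the pool is (7, 5)


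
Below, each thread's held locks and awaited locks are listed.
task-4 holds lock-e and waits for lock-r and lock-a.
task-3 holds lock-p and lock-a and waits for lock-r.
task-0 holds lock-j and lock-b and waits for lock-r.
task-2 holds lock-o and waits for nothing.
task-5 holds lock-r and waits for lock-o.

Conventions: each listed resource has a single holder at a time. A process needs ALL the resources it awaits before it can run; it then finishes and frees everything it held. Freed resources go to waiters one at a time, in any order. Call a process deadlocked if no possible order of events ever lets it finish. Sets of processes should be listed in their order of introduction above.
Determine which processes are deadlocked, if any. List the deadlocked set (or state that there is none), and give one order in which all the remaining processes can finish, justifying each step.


The deadlocked set is empty.
Key observation: every chain of waits terminates; starting from the processes that wait on nothing, all the rest unlock in turn.
One completion order for the rest: task-2, task-5, task-3, task-0, task-4.
Check, step by step:
  run task-2 (it waits on nothing); releases lock-o
  task-5: everything it awaited (lock-o) is free; runs, freeing lock-r
  task-3: everything it awaited (lock-r) is free; runs, freeing lock-p and lock-a
  task-0: everything it awaited (lock-r) is free; runs, freeing lock-j and lock-b
  task-4: everything it awaited (lock-r and lock-a) is free; runs, freeing lock-e


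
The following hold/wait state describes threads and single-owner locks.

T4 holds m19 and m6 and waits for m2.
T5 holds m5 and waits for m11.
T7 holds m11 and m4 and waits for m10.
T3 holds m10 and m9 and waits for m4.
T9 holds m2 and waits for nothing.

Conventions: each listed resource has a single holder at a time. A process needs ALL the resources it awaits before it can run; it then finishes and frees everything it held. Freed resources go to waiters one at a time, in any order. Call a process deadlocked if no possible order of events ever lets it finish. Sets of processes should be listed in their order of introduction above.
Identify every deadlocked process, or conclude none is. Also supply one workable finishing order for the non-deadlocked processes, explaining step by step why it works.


The deadlocked set is T5, T7 and T3.
Key observation: the wait chain closes on itself along T7 -> T3 -> T7; T5 waits into the deadlock from upstream.
A valid finishing order for the others: T9, T4.
Check, step by step:
  T9: no waits; runs immediately, freeing m2
  T4 waits on m2 — all released -> runs and releases m19 and m6


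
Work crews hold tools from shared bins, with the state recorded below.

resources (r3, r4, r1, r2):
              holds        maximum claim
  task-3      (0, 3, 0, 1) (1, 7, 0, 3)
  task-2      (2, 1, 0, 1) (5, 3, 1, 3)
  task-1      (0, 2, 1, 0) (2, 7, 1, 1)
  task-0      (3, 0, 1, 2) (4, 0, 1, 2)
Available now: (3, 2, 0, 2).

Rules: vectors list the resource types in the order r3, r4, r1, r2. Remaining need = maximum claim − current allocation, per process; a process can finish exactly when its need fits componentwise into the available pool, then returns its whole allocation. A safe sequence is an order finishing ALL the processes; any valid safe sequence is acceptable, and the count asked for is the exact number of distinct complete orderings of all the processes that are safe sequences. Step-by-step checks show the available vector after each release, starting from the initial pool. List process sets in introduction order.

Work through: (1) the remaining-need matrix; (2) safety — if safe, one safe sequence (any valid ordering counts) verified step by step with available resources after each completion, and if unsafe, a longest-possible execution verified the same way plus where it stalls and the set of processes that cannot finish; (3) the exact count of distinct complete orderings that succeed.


(1) Need matrix, components ordered r3, r4, r1, r2:
  task-3: (1, 4, 0, 2)
  task-2: (3, 2, 1, 2)
  task-1: (2, 5, 0, 1)
  task-0: (1, 0, 0, 0)
(2) UNSAFE.
Key observation: once task-0, task-2 finish, the pool peaks at (8, 3, 1, 5) — and every remaining process still needs more r4 than that.
The run task-0, task-2 cannot be extended any further. Step-by-step check:
  pool = (3, 2, 0, 2)
  run task-0 (needs (1, 0, 0, 0), free (3, 2, 0, 2)); after release of (3, 0, 1, 2) the pool is (6, 2, 1, 4)
  run task-2 (needs (3, 2, 1, 2), free (6, 2, 1, 4)); after release of (2, 1, 0, 1) the pool is (8, 3, 1, 5)
  blocked: task-3 wants (1, 4, 0, 2), pool (8, 3, 1, 5) — not enough r4
  blocked: task-1 wants (2, 5, 0, 1), pool (8, 3, 1, 5) — not enough r4
Permanently blocked: task-3 and task-1.
(3) Precisely 0 of the possible complete orderings are safe sequences.


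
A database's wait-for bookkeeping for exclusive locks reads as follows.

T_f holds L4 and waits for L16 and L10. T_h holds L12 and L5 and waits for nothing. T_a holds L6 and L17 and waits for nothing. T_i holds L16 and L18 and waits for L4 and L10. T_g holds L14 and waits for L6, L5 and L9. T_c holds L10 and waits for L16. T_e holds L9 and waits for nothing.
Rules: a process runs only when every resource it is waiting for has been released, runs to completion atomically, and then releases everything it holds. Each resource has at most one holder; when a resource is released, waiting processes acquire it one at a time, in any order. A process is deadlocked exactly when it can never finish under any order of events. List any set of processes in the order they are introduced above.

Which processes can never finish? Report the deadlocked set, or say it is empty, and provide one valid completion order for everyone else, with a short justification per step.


The deadlocked set is T_f, T_i and T_c.
Key observation: along T_f -> T_i -> T_f, each member waits on what the next one holds — a deadlock; T_c is caught in further circular waits.
A valid finishing order for the others: T_h, T_e, T_a, T_g.
Step-by-step check:
  T_h waits on nothing -> runs at once and releases L12 and L5
  T_e waits on nothing -> runs at once and releases L9
  T_a waits on nothing -> runs at once and releases L6 and L17
  T_g waits on L6, L5 and L9 — all released -> runs and releases L14


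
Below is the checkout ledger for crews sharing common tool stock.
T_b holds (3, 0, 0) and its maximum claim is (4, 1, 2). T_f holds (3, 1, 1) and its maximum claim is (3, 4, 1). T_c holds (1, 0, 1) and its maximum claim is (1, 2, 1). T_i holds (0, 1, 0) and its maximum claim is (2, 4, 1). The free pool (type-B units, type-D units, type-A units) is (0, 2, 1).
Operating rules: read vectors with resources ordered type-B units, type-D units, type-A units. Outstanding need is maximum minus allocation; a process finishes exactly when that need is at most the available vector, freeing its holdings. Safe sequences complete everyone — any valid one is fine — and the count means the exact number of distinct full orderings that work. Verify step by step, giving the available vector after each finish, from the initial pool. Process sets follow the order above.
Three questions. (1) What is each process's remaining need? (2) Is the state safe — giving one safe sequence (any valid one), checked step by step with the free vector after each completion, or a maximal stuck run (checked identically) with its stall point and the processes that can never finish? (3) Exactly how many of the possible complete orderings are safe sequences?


(1) Need matrix, components ordered type-B units, type-D units, type-A units:
  T_b: (1, 1, 2)
  T_f: (0, 3, 0)
  T_c: (0, 2, 0)
  T_i: (2, 3, 1)
(2) The state is UNSAFE.
Key observation: after T_c, T_b complete, (4, 2, 2) is the best the pool ever gets, yet each leftover process wants more type-D units.
The run T_c, T_b cannot be extended any further. Verifying each step:
  pool = (0, 2, 1)
  T_c needs (0, 2, 0) <= (0, 2, 1) -> finishes; pool += (1, 0, 1) = (1, 2, 2)
  T_b needs (1, 1, 2) <= (1, 2, 2) -> finishes; pool += (3, 0, 0) = (4, 2, 2)
  T_f still needs (0, 3, 0) but only (4, 2, 2) is free — short on type-D units
  T_i still needs (2, 3, 1) but only (4, 2, 2) is free — short on type-D units
Processes that can never finish: T_f and T_i.
(3) Exactly 0 of the possible complete orderings are safe sequences.


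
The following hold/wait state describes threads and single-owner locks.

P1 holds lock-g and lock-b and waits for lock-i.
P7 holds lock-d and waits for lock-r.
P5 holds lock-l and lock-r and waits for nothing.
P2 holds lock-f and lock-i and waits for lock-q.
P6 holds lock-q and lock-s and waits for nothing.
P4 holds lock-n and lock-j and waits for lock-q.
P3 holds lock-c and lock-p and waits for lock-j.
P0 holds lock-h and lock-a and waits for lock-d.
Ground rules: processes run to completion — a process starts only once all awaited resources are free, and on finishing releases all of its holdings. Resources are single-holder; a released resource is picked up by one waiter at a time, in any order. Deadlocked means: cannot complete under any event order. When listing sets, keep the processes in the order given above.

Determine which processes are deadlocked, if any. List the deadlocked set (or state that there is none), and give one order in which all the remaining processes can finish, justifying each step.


The deadlocked set is empty.
Key observation: there is no circular wait here — follow any chain and it reaches a process that is free to run now.
One completion order for the rest: P6, P5, P7, P4, P0, P2, P3, P1.
Walking it through:
  P6: no waits; runs immediately, freeing lock-q and lock-s
  P5: no waits; runs immediately, freeing lock-l and lock-r
  run P7 (all its waits — lock-r — are resolved); releases lock-d
  run P4 (all its waits — lock-q — are resolved); releases lock-n and lock-j
  run P0 (all its waits — lock-d — are resolved); releases lock-h and lock-a
  run P2 (all its waits — lock-q — are resolved); releases lock-f and lock-i
  run P3 (all its waits — lock-j — are resolved); releases lock-c and lock-p
  run P1 (all its waits — lock-i — are resolved); releases lock-g and lock-b


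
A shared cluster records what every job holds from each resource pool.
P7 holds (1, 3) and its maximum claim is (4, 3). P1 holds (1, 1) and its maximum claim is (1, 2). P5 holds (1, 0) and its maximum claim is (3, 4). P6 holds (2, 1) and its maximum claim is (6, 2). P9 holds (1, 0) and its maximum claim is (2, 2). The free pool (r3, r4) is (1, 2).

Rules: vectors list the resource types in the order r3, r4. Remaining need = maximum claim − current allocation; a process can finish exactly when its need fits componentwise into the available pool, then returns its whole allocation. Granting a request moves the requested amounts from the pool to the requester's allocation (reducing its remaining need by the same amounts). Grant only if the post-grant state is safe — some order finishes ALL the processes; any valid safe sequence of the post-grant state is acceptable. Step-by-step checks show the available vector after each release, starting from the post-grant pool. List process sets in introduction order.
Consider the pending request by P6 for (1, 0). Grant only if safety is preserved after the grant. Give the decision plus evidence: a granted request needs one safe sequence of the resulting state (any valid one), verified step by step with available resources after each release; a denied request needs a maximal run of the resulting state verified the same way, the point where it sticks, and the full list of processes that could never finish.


DENY. Granting would leave the state unsafe.
Key observation: after P1, P9 the pool peaks at (2, 3), and each blocked process is short somewhere: P7 on r3; P5 on r4; P6 on r3.
After a pretend grant, a maximal execution: P1, P9 — then nothing else fits. Verifying each step:
  pool = (0, 2)
  run P1 (needs (0, 1), free (0, 2)); after release of (1, 1) the pool is (1, 3)
  run P9 (needs (1, 2), free (1, 3)); after release of (1, 0) the pool is (2, 3)
  P7 still needs (3, 0) but only (2, 3) is free — short on r3
  P5 still needs (2, 4) but only (2, 3) is free — short on r4
  P6 still needs (3, 1) but only (2, 3) is free — short on r3
Had the request been granted, P7, P5 and P6 could never finish.


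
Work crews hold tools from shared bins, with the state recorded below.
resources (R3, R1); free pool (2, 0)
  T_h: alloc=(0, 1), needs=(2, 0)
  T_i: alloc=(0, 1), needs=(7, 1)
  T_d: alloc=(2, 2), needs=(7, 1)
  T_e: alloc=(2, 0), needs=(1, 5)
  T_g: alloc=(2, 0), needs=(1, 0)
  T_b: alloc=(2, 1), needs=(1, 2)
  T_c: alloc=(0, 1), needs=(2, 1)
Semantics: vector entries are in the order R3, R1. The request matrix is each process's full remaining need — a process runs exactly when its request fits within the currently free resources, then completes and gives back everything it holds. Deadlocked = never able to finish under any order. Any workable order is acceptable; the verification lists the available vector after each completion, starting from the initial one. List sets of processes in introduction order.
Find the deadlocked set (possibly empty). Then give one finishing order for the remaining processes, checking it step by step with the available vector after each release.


Deadlocked set: T_i, T_d and T_e.
Key observation: after T_h, T_g, T_c, T_b the pool peaks at (6, 3), and each blocked process is short somewhere: T_i on R3; T_d on R3; T_e on R1.
A valid finishing order for the others: T_h, T_g, T_c, T_b. Step-by-step check:
  pool = (2, 0)
  T_h: need (2, 0) fits (2, 0); releases (0, 1), pool now (2, 1)
  T_g: need (1, 0) fits (2, 1); releases (2, 0), pool now (4, 1)
  T_c: need (2, 1) fits (4, 1); releases (0, 1), pool now (4, 2)
  T_b: need (1, 2) fits (4, 2); releases (2, 1), pool now (6, 3)
The blocked processes can never fit:
  blocked: T_i wants (7, 1), pool (6, 3) — not enough R3
  blocked: T_d wants (7, 1), pool (6, 3) — not enough R3
  blocked: T_e wants (1, 5), pool (6, 3) — not enough R1


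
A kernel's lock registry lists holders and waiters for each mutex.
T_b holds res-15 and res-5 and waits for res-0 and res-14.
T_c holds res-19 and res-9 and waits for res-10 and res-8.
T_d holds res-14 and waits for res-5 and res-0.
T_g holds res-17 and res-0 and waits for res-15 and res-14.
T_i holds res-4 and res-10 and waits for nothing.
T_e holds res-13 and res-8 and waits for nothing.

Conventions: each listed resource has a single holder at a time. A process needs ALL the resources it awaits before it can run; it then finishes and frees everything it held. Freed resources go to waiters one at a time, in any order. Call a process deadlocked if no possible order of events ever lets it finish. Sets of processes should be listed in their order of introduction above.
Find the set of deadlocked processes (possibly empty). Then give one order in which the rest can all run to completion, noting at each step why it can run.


The deadlocked set is T_b, T_d and T_g.
Key observation: the waits loop around T_b -> T_d -> T_b with no way out; T_g is caught in further circular waits.
A valid finishing order for the others: T_e, T_i, T_c.
Check, step by step:
  T_e waits on nothing -> runs at once and releases res-13 and res-8
  T_i waits on nothing -> runs at once and releases res-4 and res-10
  T_c: everything it awaited (res-10 and res-8) is free; runs, freeing res-19 and res-9


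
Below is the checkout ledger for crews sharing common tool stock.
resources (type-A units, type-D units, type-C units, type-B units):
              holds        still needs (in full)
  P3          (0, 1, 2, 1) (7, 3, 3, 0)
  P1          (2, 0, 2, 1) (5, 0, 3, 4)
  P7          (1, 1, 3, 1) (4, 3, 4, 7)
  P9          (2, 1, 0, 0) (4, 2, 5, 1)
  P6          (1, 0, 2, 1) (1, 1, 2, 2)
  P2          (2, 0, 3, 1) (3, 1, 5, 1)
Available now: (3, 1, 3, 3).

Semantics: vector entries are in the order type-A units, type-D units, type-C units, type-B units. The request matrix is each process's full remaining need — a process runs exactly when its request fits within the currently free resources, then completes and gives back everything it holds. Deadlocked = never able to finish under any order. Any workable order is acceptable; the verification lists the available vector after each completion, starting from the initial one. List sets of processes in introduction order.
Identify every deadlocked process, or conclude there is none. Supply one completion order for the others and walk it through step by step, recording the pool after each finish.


Deadlocked set: P3, P7 and P9.
Key observation: the wall is type-D units: completing P6, P2, P1 brings the pool only to (8, 1, 10, 6), and all the rest need more.
The rest can finish in the order P6, P2, P1. Verifying each step:
  pool = (3, 1, 3, 3)
  P6 needs (1, 1, 2, 2) <= (3, 1, 3, 3) -> finishes; pool += (1, 0, 2, 1) = (4, 1, 5, 4)
  P2 needs (3, 1, 5, 1) <= (4, 1, 5, 4) -> finishes; pool += (2, 0, 3, 1) = (6, 1, 8, 5)
  P1 needs (5, 0, 3, 4) <= (6, 1, 8, 5) -> finishes; pool += (2, 0, 2, 1) = (8, 1, 10, 6)
The blocked processes can never fit:
  P3 still needs (7, 3, 3, 0) but only (8, 1, 10, 6) is free — short on type-D units
  P7 still needs (4, 3, 4, 7) but only (8, 1, 10, 6) is free — short on type-D units and type-B units
  P9 still needs (4, 2, 5, 1) but only (8, 1, 10, 6) is free — short on type-D units


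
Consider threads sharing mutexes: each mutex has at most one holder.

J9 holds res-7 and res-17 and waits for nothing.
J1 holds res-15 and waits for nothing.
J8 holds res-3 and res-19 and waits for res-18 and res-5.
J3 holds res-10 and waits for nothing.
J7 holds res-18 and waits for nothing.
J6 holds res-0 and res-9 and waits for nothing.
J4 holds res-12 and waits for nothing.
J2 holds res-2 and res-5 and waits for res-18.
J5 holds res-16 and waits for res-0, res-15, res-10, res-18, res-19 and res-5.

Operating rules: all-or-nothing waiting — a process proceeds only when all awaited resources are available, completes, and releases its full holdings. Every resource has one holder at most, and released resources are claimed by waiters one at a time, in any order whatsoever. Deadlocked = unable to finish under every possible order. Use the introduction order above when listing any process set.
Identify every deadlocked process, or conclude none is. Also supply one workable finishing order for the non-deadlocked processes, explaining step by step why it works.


No process is deadlocked.
Key observation: there is no circular wait here — follow any chain and it reaches a process that is free to run now.
A valid finishing order for the others: J7, J2, J4, J6, J1, J9, J3, J8, J5.
Verifying each step:
  J7: no waits; runs immediately, freeing res-18
  run J2 (all its waits — res-18 — are resolved); releases res-2 and res-5
  J4: no waits; runs immediately, freeing res-12
  J6: no waits; runs immediately, freeing res-0 and res-9
  J1: no waits; runs immediately, freeing res-15
  J9: no waits; runs immediately, freeing res-7 and res-17
  J3: no waits; runs immediately, freeing res-10
  run J8 (all its waits — res-18 and res-5 — are resolved); releases res-3 and res-19
  run J5 (all its waits — res-0, res-15, res-10, res-18, res-19 and res-5 — are resolved); releases res-16


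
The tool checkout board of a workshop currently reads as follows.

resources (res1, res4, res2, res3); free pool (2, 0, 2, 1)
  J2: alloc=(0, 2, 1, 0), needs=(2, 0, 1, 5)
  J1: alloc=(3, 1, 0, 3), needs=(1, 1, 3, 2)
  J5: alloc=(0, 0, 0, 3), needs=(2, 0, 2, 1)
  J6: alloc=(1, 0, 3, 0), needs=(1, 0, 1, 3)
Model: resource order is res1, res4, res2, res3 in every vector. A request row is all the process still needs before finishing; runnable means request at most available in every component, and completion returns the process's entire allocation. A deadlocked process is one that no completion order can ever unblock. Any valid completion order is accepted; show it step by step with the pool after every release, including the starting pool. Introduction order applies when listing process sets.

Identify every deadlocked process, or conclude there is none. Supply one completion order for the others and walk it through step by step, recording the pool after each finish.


The deadlocked set is J2 and J1.
Key observation: after J5, J6 the pool peaks at (3, 0, 5, 4), and each blocked process is short somewhere: J2 on res3; J1 on res4.
The rest can finish in the order J5, J6. Check, step by step:
  pool = (2, 0, 2, 1)
  J5: need (2, 0, 2, 1) fits (2, 0, 2, 1); releases (0, 0, 0, 3), pool now (2, 0, 2, 4)
  J6: need (1, 0, 1, 3) fits (2, 0, 2, 4); releases (1, 0, 3, 0), pool now (3, 0, 5, 4)
None of the blocked processes ever fits:
  J2 still needs (2, 0, 1, 5) but only (3, 0, 5, 4) is free — short on res3
  J1 still needs (1, 1, 3, 2) but only (3, 0, 5, 4) is free — short on res4


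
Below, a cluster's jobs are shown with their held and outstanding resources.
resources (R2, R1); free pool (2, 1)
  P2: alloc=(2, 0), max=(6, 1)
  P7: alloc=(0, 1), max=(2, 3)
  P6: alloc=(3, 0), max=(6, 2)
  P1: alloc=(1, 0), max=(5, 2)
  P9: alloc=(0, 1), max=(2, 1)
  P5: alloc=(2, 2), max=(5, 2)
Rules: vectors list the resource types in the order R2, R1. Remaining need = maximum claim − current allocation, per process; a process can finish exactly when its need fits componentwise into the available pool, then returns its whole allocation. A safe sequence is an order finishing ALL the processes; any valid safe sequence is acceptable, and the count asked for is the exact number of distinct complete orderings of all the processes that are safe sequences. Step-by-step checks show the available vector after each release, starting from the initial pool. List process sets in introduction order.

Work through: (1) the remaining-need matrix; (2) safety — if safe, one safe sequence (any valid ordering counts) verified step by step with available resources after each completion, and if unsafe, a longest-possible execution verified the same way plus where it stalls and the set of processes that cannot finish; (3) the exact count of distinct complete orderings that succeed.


(1) Need matrix, components ordered R2, R1:
  P2: (4, 1)
  P7: (2, 2)
  P6: (3, 2)
  P1: (4, 2)
  P9: (2, 0)
  P5: (3, 0)
(2) UNSAFE — no complete ordering exists.
Key observation: even finishing P9, P7 leaves just (2, 3) free — too little R2 for any of the remaining processes.
The run P9, P7 cannot be extended any further. Step-by-step check:
  pool = (2, 1)
  P9: need (2, 0) fits (2, 1); releases (0, 1), pool now (2, 2)
  P7: need (2, 2) fits (2, 2); releases (0, 1), pool now (2, 3)
  blocked: P2 wants (4, 1), pool (2, 3) — not enough R2
  blocked: P6 wants (3, 2), pool (2, 3) — not enough R2
  blocked: P1 wants (4, 2), pool (2, 3) — not enough R2
  blocked: P5 wants (3, 0), pool (2, 3) — not enough R2
Processes that can never finish: P2, P6, P1 and P5.
(3) Exactly 0 of the possible complete orderings are safe sequences.


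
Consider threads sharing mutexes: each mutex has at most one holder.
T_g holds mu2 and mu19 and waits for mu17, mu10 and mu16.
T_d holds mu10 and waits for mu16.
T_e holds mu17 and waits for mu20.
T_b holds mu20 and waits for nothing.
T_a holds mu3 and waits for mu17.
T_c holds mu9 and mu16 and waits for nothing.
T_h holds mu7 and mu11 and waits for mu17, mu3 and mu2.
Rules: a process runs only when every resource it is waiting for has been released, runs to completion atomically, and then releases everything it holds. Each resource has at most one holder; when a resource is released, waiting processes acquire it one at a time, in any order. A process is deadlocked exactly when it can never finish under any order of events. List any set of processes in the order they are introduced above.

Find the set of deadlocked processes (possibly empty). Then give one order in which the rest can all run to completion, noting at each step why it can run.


The deadlocked set is empty.
Key observation: there is no circular wait here — follow any chain and it reaches a process that is free to run now.
A valid finishing order for the others: T_c, T_d, T_b, T_e, T_a, T_g, T_h.
Verifying each step:
  T_c waits on nothing -> runs at once and releases mu9 and mu16
  T_d waits on mu16 — all released -> runs and releases mu10
  T_b waits on nothing -> runs at once and releases mu20
  T_e waits on mu20 — all released -> runs and releases mu17
  T_a waits on mu17 — all released -> runs and releases mu3
  T_g waits on mu17, mu10 and mu16 — all released -> runs and releases mu2 and mu19
  T_h waits on mu17, mu3 and mu2 — all released -> runs and releases mu7 and mu11


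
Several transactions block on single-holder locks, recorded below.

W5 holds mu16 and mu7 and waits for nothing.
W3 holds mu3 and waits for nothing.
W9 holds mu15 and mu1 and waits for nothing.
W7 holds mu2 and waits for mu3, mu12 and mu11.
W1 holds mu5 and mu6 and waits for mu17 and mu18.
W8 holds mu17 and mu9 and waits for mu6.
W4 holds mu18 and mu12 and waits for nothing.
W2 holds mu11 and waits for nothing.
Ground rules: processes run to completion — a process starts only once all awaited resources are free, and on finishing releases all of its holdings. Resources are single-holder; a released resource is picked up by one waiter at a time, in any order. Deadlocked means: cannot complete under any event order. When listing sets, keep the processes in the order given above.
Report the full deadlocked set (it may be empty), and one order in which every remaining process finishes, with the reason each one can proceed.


The deadlocked set is W1 and W8.
Key observation: the cycle W1 -> W8 -> W1 can never break — each member waits on the next; no other process is dragged down with it.
A valid finishing order for the others: W3, W5, W2, W9, W4, W7.
Step-by-step check:
  W3: no waits; runs immediately, freeing mu3
  W5: no waits; runs immediately, freeing mu16 and mu7
  W2: no waits; runs immediately, freeing mu11
  W9: no waits; runs immediately, freeing mu15 and mu1
  W4: no waits; runs immediately, freeing mu18 and mu12
  W7 waits on mu3, mu12 and mu11 — all released -> runs and releases mu2


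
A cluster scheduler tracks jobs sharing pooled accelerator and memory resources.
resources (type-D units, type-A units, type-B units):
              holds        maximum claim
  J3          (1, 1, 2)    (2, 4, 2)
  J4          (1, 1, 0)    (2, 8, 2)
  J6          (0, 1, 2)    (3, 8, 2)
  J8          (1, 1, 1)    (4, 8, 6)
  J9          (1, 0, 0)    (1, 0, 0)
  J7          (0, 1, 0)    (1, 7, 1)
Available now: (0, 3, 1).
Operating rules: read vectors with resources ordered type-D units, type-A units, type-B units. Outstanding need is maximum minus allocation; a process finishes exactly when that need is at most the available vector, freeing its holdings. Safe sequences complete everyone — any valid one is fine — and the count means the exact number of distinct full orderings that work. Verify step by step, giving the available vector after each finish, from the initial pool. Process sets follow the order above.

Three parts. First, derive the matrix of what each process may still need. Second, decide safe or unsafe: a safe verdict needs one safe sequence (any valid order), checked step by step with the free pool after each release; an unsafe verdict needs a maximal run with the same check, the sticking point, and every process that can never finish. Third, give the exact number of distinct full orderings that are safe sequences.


(1) Remaining need (order type-D units, type-A units, type-B units):
  J3: (1, 3, 0)
  J4: (1, 7, 2)
  J6: (3, 7, 0)
  J8: (3, 7, 5)
  J9: (0, 0, 0)
  J7: (1, 6, 1)
(2) The state is UNSAFE.
Key observation: after J9, J3 complete, (2, 4, 3) is the best the pool ever gets, yet each leftover process wants more type-A units.
The run J9, J3 cannot be extended any further. Walking it through:
  pool = (0, 3, 1)
  J9: need (0, 0, 0) fits (0, 3, 1); releases (1, 0, 0), pool now (1, 3, 1)
  J3: need (1, 3, 0) fits (1, 3, 1); releases (1, 1, 2), pool now (2, 4, 3)
  blocked: J4 wants (1, 7, 2), pool (2, 4, 3) — not enough type-A units
  blocked: J6 wants (3, 7, 0), pool (2, 4, 3) — not enough type-D units and type-A units
  blocked: J8 wants (3, 7, 5), pool (2, 4, 3) — not enough type-D units, type-A units and type-B units
  blocked: J7 wants (1, 6, 1), pool (2, 4, 3) — not enough type-A units
Permanently blocked: J4, J6, J8 and J7.
(3) Precisely 0 of the possible complete orderings are safe sequences.
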